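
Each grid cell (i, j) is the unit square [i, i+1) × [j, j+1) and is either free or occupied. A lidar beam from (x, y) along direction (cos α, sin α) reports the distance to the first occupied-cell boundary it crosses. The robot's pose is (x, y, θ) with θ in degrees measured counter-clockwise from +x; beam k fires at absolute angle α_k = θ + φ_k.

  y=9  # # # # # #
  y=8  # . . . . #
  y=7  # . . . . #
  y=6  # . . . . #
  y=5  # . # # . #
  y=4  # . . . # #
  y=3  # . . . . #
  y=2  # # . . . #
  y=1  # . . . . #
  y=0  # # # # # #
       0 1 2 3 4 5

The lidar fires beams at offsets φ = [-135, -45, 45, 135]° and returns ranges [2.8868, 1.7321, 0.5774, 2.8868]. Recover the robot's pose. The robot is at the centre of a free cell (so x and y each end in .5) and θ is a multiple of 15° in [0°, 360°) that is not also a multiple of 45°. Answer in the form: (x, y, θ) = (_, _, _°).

(x, y, θ) = (2.5, 6.5, 255°)

Enumerate (i+0.5, j+0.5, θ) over the 28 free cells and 16 admissible headings. For each, cast all 4 beams and compare to the given ranges.
  (1.5, 4.5, 150°): beam 1 = 1.9319 ≠ 2.8868 ✗
  (1.5, 3.5, 255°): beam 1 = 1.0000 ≠ 2.8868 ✗
  (1.5, 6.5, 15°): beam 1 = 1.0000 ≠ 2.8868 ✗
  (3.5, 3.5, 120°): beam 1 = 1.5529 ≠ 2.8868 ✗
  (4.5, 2.5, 30°): beam 1 = 1.5529 ≠ 2.8868 ✗
  …
  (2.5, 6.5, 255°): r_1=2.8868, r_2=1.7321, r_3=0.5774, r_4=2.8868 — all match ✓
No second candidate reproduces the full scan.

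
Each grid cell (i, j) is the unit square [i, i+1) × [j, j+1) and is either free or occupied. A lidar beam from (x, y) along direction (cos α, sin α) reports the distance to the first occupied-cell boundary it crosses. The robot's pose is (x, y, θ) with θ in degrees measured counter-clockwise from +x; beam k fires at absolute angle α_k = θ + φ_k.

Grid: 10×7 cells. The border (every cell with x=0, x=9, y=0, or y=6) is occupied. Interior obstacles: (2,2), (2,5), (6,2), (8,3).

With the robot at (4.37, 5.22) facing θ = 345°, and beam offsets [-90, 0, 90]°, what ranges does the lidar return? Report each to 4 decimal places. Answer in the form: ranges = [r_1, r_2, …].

beam 1: φ=-90°, α=255°
  d=(-0.2588,-0.9659)  start (4,5)  tX=1.4296 tY=0.2278  stride 1/|dx|=3.8637 1/|dy|=1.0353
    cross y-line → (4,4), t=0.2278
    cross y-line → (4,3), t=1.2630
    cross x-line → (3,3), t=1.4296
    cross y-line → (3,2), t=2.2983
    cross y-line → (3,1), t=3.3336
    cross y-line → (3,0), t=4.3689 (wall)
  → r_1 = 4.3689
beam 2: φ=0°, α=345°
  d=(0.9659,-0.2588)  start (4,5)  tX=0.6522 tY=0.8500  stride 1/|dx|=1.0353 1/|dy|=3.8637
    cross x-line → (5,5), t=0.6522
    cross y-line → (5,4), t=0.8500
    cross x-line → (6,4), t=1.6875
    cross x-line → (7,4), t=2.7228
    cross x-line → (8,4), t=3.7581
    cross y-line → (8,3), t=4.7137 (wall)
  → r_2 = 4.7137
beam 3: φ=90°, α=75°
  d=(0.2588,0.9659)  start (4,5)  tX=2.4341 tY=0.8075  stride 1/|dx|=3.8637 1/|dy|=1.0353
    cross y-line → (4,6), t=0.8075 (wall)
  → r_3 = 0.8075

ranges = [4.3689, 4.7137, 0.8075]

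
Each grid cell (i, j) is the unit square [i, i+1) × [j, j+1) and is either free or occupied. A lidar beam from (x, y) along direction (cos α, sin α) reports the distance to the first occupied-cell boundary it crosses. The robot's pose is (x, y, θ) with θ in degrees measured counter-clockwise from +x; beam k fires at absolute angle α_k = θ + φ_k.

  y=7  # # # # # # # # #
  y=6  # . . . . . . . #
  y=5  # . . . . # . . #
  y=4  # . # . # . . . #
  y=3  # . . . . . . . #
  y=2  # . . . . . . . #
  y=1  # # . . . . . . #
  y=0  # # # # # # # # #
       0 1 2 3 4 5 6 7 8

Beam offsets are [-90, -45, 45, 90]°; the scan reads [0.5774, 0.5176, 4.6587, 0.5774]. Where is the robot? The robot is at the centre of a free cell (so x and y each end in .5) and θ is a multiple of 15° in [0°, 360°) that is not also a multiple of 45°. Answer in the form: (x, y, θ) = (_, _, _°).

Enumerate (i+0.5, j+0.5, θ) over the 38 free cells and 16 admissible headings. For each, cast all 4 beams and compare to the given ranges.
  (7.5, 5.5, 330°): beam 1 = 5.1962 ≠ 0.5774 ✗
  (7.5, 3.5, 285°): beam 1 = 5.7956 ≠ 0.5774 ✗
  (2.5, 2.5, 150°): beam 1 = 5.1962 ≠ 0.5774 ✗
  (3.5, 5.5, 60°): beam 1 = 1.0000 ≠ 0.5774 ✗
  (3.5, 1.5, 75°): beam 1 = 1.9319 ≠ 0.5774 ✗
  …
  (5.5, 6.5, 150°): r_1=0.5774, r_2=0.5176, r_3=4.6587, r_4=0.5774 — all match ✓
Unique over the lattice → pose = (5.5, 6.5, 150°).

(x, y, θ) = (5.5, 6.5, 150°)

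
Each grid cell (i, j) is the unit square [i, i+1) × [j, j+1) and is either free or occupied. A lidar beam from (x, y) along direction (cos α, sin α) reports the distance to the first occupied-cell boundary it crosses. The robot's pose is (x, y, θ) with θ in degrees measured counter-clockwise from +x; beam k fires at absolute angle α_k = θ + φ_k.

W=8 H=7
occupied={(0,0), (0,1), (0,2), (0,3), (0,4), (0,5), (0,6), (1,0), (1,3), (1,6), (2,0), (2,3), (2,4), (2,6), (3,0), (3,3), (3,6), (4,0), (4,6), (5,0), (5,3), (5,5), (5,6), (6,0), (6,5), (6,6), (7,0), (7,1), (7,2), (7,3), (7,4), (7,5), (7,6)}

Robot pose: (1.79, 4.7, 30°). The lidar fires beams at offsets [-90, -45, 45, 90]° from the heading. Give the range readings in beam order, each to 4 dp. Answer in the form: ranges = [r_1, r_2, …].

beam 1: φ=-90°, α=300°
  dir = (cos 300°, sin 300°) = (0.5000, -0.8660); from cell (1,4)
  next x-line at t=0.4200, next y-line at t=0.8083; Δt_x=2.0000, Δt_y=1.1547
    x: enter (2,4) at t=0.4200 ← occupied
  → r_1 = 0.4200
beam 2: φ=-45°, α=345°
  dir = (cos 345°, sin 345°) = (0.9659, -0.2588); from cell (1,4)
  next x-line at t=0.2174, next y-line at t=2.7046; Δt_x=1.0353, Δt_y=3.8637
    x: enter (2,4) at t=0.2174 ← occupied
  → r_2 = 0.2174
beam 3: φ=45°, α=75°
  dir = (cos 75°, sin 75°) = (0.2588, 0.9659); from cell (1,4)
  next x-line at t=0.8114, next y-line at t=0.3106; Δt_x=3.8637, Δt_y=1.0353
    y: enter (1,5) at t=0.3106
    x: enter (2,5) at t=0.8114
    y: enter (2,6) at t=1.3459 ← occupied
  → r_3 = 1.3459
beam 4: φ=90°, α=120°
  dir = (cos 120°, sin 120°) = (-0.5000, 0.8660); from cell (1,4)
  next x-line at t=1.5800, next y-line at t=0.3464; Δt_x=2.0000, Δt_y=1.1547
    y: enter (1,5) at t=0.3464
    y: enter (1,6) at t=1.5011 ← occupied
  → r_4 = 1.5011

ranges = [0.4200, 0.2174, 1.3459, 1.5011]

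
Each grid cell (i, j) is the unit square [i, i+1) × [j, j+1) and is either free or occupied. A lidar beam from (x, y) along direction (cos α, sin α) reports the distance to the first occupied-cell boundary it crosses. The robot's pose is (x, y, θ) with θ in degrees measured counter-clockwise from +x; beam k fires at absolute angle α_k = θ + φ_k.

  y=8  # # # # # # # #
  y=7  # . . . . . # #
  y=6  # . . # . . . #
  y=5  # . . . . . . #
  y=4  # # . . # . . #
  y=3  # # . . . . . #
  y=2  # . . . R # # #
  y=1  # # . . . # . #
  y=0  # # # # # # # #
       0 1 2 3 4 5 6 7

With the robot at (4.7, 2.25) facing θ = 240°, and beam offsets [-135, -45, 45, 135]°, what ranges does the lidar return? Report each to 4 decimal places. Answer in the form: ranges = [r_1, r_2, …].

beam 1: φ=-135°, α=105°
  d=(-0.2588,0.9659)  start (4,2)  tX=2.7046 tY=0.7765  stride 1/|dx|=3.8637 1/|dy|=1.0353
    cross y-line → (4,3), t=0.7765
    cross y-line → (4,4), t=1.8117 (wall)
  → r_1 = 1.8117
beam 2: φ=-45°, α=195°
  d=(-0.9659,-0.2588)  start (4,2)  tX=0.7247 tY=0.9659  stride 1/|dx|=1.0353 1/|dy|=3.8637
    cross x-line → (3,2), t=0.7247
    cross y-line → (3,1), t=0.9659
    cross x-line → (2,1), t=1.7600
    cross x-line → (1,1), t=2.7952 (wall)
  → r_2 = 2.7952
beam 3: φ=45°, α=285°
  d=(0.2588,-0.9659)  start (4,2)  tX=1.1591 tY=0.2588  stride 1/|dx|=3.8637 1/|dy|=1.0353
    cross y-line → (4,1), t=0.2588
    cross x-line → (5,1), t=1.1591 (wall)
  → r_3 = 1.1591
beam 4: φ=135°, α=15°
  d=(0.9659,0.2588)  start (4,2)  tX=0.3106 tY=2.8978  stride 1/|dx|=1.0353 1/|dy|=3.8637
    cross x-line → (5,2), t=0.3106 (wall)
  → r_4 = 0.3106

ranges = [1.8117, 2.7952, 1.1591, 0.3106]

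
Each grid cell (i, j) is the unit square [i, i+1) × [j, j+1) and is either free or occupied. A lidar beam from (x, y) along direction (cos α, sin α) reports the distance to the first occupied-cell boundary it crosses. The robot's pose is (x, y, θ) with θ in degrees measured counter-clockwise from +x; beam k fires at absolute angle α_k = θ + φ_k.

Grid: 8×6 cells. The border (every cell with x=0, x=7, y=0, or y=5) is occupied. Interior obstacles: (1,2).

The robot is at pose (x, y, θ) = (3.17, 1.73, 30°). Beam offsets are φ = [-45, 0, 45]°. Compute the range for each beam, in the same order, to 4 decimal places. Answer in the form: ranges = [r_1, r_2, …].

ranges = [2.8205, 4.4225, 3.3854]

beam 1: φ=-45°, α=345°
  d=(0.9659,-0.2588)  start (3,1)  tX=0.8593 tY=2.8205  stride 1/|dx|=1.0353 1/|dy|=3.8637
    cross x-line → (4,1), t=0.8593
    cross x-line → (5,1), t=1.8946
    cross y-line → (5,0), t=2.8205 (wall)
  → r_1 = 2.8205
beam 2: φ=0°, α=30°
  d=(0.8660,0.5000)  start (3,1)  tX=0.9584 tY=0.5400  stride 1/|dx|=1.1547 1/|dy|=2.0000
    cross y-line → (3,2), t=0.5400
    cross x-line → (4,2), t=0.9584
    cross x-line → (5,2), t=2.1131
    cross y-line → (5,3), t=2.5400
    cross x-line → (6,3), t=3.2678
    cross x-line → (7,3), t=4.4225 (wall)
  → r_2 = 4.4225
beam 3: φ=45°, α=75°
  d=(0.2588,0.9659)  start (3,1)  tX=3.2069 tY=0.2795  stride 1/|dx|=3.8637 1/|dy|=1.0353
    cross y-line → (3,2), t=0.2795
    cross y-line → (3,3), t=1.3148
    cross y-line → (3,4), t=2.3501
    cross x-line → (4,4), t=3.2069
    cross y-line → (4,5), t=3.3854 (wall)
  → r_3 = 3.3854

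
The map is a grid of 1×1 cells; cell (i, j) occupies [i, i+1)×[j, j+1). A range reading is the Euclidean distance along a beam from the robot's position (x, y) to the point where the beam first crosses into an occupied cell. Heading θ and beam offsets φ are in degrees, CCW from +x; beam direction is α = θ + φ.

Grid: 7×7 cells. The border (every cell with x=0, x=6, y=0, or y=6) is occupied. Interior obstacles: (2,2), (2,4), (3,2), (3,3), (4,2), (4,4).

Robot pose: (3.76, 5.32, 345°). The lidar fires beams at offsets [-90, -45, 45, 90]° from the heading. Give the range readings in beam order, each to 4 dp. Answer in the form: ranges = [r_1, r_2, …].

beam 1: φ=-90°, α=255°
  direction (-0.2588, -0.9659); cell (3,5); t to first gridline: x 2.9364, y 0.3313 (then +3.8637 / +1.0353)
    (3,4) via y @ 0.3313
    (3,3) via y @ 1.3666  # hit
  → r_1 = 1.3666
beam 2: φ=-45°, α=300°
  direction (0.5000, -0.8660); cell (3,5); t to first gridline: x 0.4800, y 0.3695 (then +2.0000 / +1.1547)
    (3,4) via y @ 0.3695
    (4,4) via x @ 0.4800  # hit
  → r_2 = 0.4800
beam 3: φ=45°, α=30°
  direction (0.8660, 0.5000); cell (3,5); t to first gridline: x 0.2771, y 1.3600 (then +1.1547 / +2.0000)
    (4,5) via x @ 0.2771
    (4,6) via y @ 1.3600  # hit
  → r_3 = 1.3600
beam 4: φ=90°, α=75°
  direction (0.2588, 0.9659); cell (3,5); t to first gridline: x 0.9273, y 0.7040 (then +3.8637 / +1.0353)
    (3,6) via y @ 0.7040  # hit
  → r_4 = 0.7040

ranges = [1.3666, 0.4800, 1.3600, 0.7040]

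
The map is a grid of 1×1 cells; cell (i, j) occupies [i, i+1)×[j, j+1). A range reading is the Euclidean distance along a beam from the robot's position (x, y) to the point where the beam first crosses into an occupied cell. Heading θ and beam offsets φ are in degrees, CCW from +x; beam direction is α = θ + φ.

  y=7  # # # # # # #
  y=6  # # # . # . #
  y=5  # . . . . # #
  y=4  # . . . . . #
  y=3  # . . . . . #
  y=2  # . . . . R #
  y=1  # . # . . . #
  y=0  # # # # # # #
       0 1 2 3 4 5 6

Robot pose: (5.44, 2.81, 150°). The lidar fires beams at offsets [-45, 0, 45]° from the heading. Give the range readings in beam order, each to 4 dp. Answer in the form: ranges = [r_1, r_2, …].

ranges = [3.3025, 5.1269, 3.1296]

beam 1: φ=-45°, α=105°
  direction (-0.2588, 0.9659); cell (5,2); t to first gridline: x 1.7000, y 0.1967 (then +3.8637 / +1.0353)
    (5,3) via y @ 0.1967
    (5,4) via y @ 1.2320
    (4,4) via x @ 1.7000
    (4,5) via y @ 2.2673
    (4,6) via y @ 3.3025  # hit
  → r_1 = 3.3025
beam 2: φ=0°, α=150°
  direction (-0.8660, 0.5000); cell (5,2); t to first gridline: x 0.5081, y 0.3800 (then +1.1547 / +2.0000)
    (5,3) via y @ 0.3800
    (4,3) via x @ 0.5081
    (3,3) via x @ 1.6628
    (3,4) via y @ 2.3800
    (2,4) via x @ 2.8175
    (1,4) via x @ 3.9722
    (1,5) via y @ 4.3800
    (0,5) via x @ 5.1269  # hit
  → r_2 = 5.1269
beam 3: φ=45°, α=195°
  direction (-0.9659, -0.2588); cell (5,2); t to first gridline: x 0.4555, y 3.1296 (then +1.0353 / +3.8637)
    (4,2) via x @ 0.4555
    (3,2) via x @ 1.4908
    (2,2) via x @ 2.5261
    (2,1) via y @ 3.1296  # hit
  → r_3 = 3.1296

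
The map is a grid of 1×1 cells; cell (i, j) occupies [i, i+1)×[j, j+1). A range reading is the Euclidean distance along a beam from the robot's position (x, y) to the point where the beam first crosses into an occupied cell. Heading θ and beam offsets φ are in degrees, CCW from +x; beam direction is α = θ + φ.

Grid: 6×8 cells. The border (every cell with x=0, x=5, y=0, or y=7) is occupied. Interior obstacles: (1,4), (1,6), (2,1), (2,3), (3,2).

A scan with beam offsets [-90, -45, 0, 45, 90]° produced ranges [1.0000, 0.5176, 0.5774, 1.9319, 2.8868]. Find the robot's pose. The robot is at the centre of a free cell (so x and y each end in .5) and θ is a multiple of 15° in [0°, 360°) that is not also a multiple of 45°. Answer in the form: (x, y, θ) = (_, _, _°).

The pose lattice has 19·16 = 304 candidates. Test each by forward raycasting.
  (4.5, 1.5, 285°): beam 1 = 1.5529 ≠ 1.0000 ✗
  (1.5, 1.5, 300°): beam 1 = 0.5774 ≠ 1.0000 ✗
  (4.5, 6.5, 210°): beam 1 = 0.5774 ≠ 1.0000 ✗
  …
  (4.5, 4.5, 30°): r_1=1.0000, r_2=0.5176, r_3=0.5774, r_4=1.9319, r_5=2.8868 — all match ✓
No second candidate reproduces the full scan.

(x, y, θ) = (4.5, 4.5, 30°)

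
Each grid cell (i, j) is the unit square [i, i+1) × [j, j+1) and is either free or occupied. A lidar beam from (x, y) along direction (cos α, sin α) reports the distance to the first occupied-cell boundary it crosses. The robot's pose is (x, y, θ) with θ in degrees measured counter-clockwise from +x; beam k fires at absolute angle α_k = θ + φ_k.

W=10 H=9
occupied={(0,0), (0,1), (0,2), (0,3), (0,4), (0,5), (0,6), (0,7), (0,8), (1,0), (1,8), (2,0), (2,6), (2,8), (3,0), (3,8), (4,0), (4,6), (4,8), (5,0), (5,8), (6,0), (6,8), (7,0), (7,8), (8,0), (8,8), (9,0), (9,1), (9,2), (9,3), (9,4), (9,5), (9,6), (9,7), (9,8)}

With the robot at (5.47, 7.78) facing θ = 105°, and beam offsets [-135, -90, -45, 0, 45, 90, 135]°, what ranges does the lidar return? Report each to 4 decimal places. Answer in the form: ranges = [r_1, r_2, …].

beam 1: φ=-135°, α=330°
  d=(0.8660,-0.5000)  start (5,7)  tX=0.6120 tY=1.5600  stride 1/|dx|=1.1547 1/|dy|=2.0000
    cross x-line → (6,7), t=0.6120
    cross y-line → (6,6), t=1.5600
    cross x-line → (7,6), t=1.7667
    cross x-line → (8,6), t=2.9214
    cross y-line → (8,5), t=3.5600
    cross x-line → (9,5), t=4.0761 (wall)
  → r_1 = 4.0761
beam 2: φ=-90°, α=15°
  d=(0.9659,0.2588)  start (5,7)  tX=0.5487 tY=0.8500  stride 1/|dx|=1.0353 1/|dy|=3.8637
    cross x-line → (6,7), t=0.5487
    cross y-line → (6,8), t=0.8500 (wall)
  → r_2 = 0.8500
beam 3: φ=-45°, α=60°
  d=(0.5000,0.8660)  start (5,7)  tX=1.0600 tY=0.2540  stride 1/|dx|=2.0000 1/|dy|=1.1547
    cross y-line → (5,8), t=0.2540 (wall)
  → r_3 = 0.2540
beam 4: φ=0°, α=105°
  d=(-0.2588,0.9659)  start (5,7)  tX=1.8159 tY=0.2278  stride 1/|dx|=3.8637 1/|dy|=1.0353
    cross y-line → (5,8), t=0.2278 (wall)
  → r_4 = 0.2278
beam 5: φ=45°, α=150°
  d=(-0.8660,0.5000)  start (5,7)  tX=0.5427 tY=0.4400  stride 1/|dx|=1.1547 1/|dy|=2.0000
    cross y-line → (5,8), t=0.4400 (wall)
  → r_5 = 0.4400
beam 6: φ=90°, α=195°
  d=(-0.9659,-0.2588)  start (5,7)  tX=0.4866 tY=3.0137  stride 1/|dx|=1.0353 1/|dy|=3.8637
    cross x-line → (4,7), t=0.4866
    cross x-line → (3,7), t=1.5219
    cross x-line → (2,7), t=2.5571
    cross y-line → (2,6), t=3.0137 (wall)
  → r_6 = 3.0137
beam 7: φ=135°, α=240°
  d=(-0.5000,-0.8660)  start (5,7)  tX=0.9400 tY=0.9007  stride 1/|dx|=2.0000 1/|dy|=1.1547
    cross y-line → (5,6), t=0.9007
    cross x-line → (4,6), t=0.9400 (wall)
  → r_7 = 0.9400

ranges = [4.0761, 0.8500, 0.2540, 0.2278, 0.4400, 3.0137, 0.9400]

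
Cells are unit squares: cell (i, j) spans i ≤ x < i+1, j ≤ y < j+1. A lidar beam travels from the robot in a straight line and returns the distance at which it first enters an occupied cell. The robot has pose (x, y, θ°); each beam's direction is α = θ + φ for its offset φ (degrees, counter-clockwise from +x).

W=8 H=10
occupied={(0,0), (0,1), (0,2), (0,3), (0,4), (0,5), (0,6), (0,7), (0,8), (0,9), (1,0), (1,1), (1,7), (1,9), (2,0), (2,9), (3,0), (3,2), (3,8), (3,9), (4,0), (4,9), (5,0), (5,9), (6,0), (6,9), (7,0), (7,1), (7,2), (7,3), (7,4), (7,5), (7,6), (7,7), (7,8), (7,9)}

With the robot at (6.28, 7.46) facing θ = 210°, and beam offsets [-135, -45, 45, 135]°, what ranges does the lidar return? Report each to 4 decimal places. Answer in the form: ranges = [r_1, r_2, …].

ranges = [1.5943, 2.3604, 6.6879, 0.7454]

beam 1: φ=-135°, α=75°
  d=(0.2588,0.9659)  start (6,7)  tX=2.7819 tY=0.5590  stride 1/|dx|=3.8637 1/|dy|=1.0353
    cross y-line → (6,8), t=0.5590
    cross y-line → (6,9), t=1.5943 (wall)
  → r_1 = 1.5943
beam 2: φ=-45°, α=165°
  d=(-0.9659,0.2588)  start (6,7)  tX=0.2899 tY=2.0864  stride 1/|dx|=1.0353 1/|dy|=3.8637
    cross x-line → (5,7), t=0.2899
    cross x-line → (4,7), t=1.3252
    cross y-line → (4,8), t=2.0864
    cross x-line → (3,8), t=2.3604 (wall)
  → r_2 = 2.3604
beam 3: φ=45°, α=255°
  d=(-0.2588,-0.9659)  start (6,7)  tX=1.0818 tY=0.4762  stride 1/|dx|=3.8637 1/|dy|=1.0353
    cross y-line → (6,6), t=0.4762
    cross x-line → (5,6), t=1.0818
    cross y-line → (5,5), t=1.5115
    cross y-line → (5,4), t=2.5468
    cross y-line → (5,3), t=3.5821
    cross y-line → (5,2), t=4.6173
    cross x-line → (4,2), t=4.9455
    cross y-line → (4,1), t=5.6526
    cross y-line → (4,0), t=6.6879 (wall)
  → r_3 = 6.6879
beam 4: φ=135°, α=345°
  d=(0.9659,-0.2588)  start (6,7)  tX=0.7454 tY=1.7773  stride 1/|dx|=1.0353 1/|dy|=3.8637
    cross x-line → (7,7), t=0.7454 (wall)
  → r_4 = 0.7454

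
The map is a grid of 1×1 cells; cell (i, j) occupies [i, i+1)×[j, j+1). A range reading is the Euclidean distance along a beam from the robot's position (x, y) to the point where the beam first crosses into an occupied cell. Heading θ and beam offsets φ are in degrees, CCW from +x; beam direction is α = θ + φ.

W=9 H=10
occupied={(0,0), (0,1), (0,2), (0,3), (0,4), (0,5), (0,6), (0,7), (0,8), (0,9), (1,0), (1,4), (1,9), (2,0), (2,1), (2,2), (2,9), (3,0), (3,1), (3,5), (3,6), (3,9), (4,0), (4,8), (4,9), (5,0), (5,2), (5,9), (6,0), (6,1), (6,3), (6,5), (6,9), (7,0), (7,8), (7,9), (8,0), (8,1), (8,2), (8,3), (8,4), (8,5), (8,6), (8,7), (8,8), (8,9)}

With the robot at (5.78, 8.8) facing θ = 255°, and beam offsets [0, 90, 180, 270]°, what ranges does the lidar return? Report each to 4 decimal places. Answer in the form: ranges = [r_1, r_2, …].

ranges = [7.0399, 1.2630, 0.2071, 0.7727]

beam 1: φ=0°, α=255°
  d=(-0.2588,-0.9659)  start (5,8)  tX=3.0137 tY=0.8282  stride 1/|dx|=3.8637 1/|dy|=1.0353
    cross y-line → (5,7), t=0.8282
    cross y-line → (5,6), t=1.8635
    cross y-line → (5,5), t=2.8988
    cross x-line → (4,5), t=3.0137
    cross y-line → (4,4), t=3.9340
    cross y-line → (4,3), t=4.9693
    cross y-line → (4,2), t=6.0046
    cross x-line → (3,2), t=6.8774
    cross y-line → (3,1), t=7.0399 (wall)
  → r_1 = 7.0399
beam 2: φ=90°, α=345°
  d=(0.9659,-0.2588)  start (5,8)  tX=0.2278 tY=3.0910  stride 1/|dx|=1.0353 1/|dy|=3.8637
    cross x-line → (6,8), t=0.2278
    cross x-line → (7,8), t=1.2630 (wall)
  → r_2 = 1.2630
beam 3: φ=180°, α=75°
  d=(0.2588,0.9659)  start (5,8)  tX=0.8500 tY=0.2071  stride 1/|dx|=3.8637 1/|dy|=1.0353
    cross y-line → (5,9), t=0.2071 (wall)
  → r_3 = 0.2071
beam 4: φ=270°, α=165°
  d=(-0.9659,0.2588)  start (5,8)  tX=0.8075 tY=0.7727  stride 1/|dx|=1.0353 1/|dy|=3.8637
    cross y-line → (5,9), t=0.7727 (wall)
  → r_4 = 0.7727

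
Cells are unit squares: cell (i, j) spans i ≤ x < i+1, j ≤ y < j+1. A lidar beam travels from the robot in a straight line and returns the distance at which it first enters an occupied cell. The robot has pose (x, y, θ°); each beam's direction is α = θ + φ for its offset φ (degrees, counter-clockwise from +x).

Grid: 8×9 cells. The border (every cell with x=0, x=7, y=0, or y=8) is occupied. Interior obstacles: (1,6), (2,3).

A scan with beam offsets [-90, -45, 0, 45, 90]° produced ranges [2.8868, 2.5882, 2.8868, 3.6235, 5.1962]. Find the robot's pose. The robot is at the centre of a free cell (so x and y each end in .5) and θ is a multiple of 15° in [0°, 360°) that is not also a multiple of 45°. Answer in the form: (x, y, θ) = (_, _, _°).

(x, y, θ) = (4.5, 5.5, 150°)

Candidates: 40 free-cell centres × 16 headings = 640 poses. Raycast each; keep the one whose scan matches to 4 dp.
  (4.5, 1.5, 60°): beam 1 = 1.0000 ≠ 2.8868 ✗
  (3.5, 7.5, 165°): beam 1 = 0.5176 ≠ 2.8868 ✗
  (1.5, 7.5, 330°): beam 1 = 0.5774 ≠ 2.8868 ✗
  (2.5, 1.5, 165°): beam 1 = 1.5529 ≠ 2.8868 ✗
  (6.5, 5.5, 150°): beam 1 = 1.0000 ≠ 2.8868 ✗
  …
  (4.5, 5.5, 150°): r_1=2.8868, r_2=2.5882, r_3=2.8868, r_4=3.6235, r_5=5.1962 — all match ✓
No second candidate reproduces the full scan.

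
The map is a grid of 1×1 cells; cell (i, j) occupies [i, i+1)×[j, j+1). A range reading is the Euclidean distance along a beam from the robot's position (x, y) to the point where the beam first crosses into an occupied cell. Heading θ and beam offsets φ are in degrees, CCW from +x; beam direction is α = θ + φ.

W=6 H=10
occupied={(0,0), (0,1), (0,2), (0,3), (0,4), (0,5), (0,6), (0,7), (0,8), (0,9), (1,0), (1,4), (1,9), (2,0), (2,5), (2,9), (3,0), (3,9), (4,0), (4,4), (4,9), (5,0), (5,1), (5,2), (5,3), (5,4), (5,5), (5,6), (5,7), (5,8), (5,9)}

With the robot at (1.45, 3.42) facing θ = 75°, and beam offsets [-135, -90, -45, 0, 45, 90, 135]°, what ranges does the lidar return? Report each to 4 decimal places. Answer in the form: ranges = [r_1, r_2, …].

beam 1: φ=-135°, α=300°
  cosα=0.5000 sinα=-0.8660 | (1,3) | tMaxX 1.1000 tMaxY 0.4850 | tΔX 2.0000 tΔY 1.1547
    t=0.4850 [y] (1,2)
    t=1.1000 [x] (2,2)
    t=1.6397 [y] (2,1)
    t=2.7944 [y] (2,0) — stop
  → r_1 = 2.7944
beam 2: φ=-90°, α=345°
  cosα=0.9659 sinα=-0.2588 | (1,3) | tMaxX 0.5694 tMaxY 1.6228 | tΔX 1.0353 tΔY 3.8637
    t=0.5694 [x] (2,3)
    t=1.6047 [x] (3,3)
    t=1.6228 [y] (3,2)
    t=2.6400 [x] (4,2)
    t=3.6752 [x] (5,2) — stop
  → r_2 = 3.6752
beam 3: φ=-45°, α=30°
  cosα=0.8660 sinα=0.5000 | (1,3) | tMaxX 0.6351 tMaxY 1.1600 | tΔX 1.1547 tΔY 2.0000
    t=0.6351 [x] (2,3)
    t=1.1600 [y] (2,4)
    t=1.7898 [x] (3,4)
    t=2.9445 [x] (4,4) — stop
  → r_3 = 2.9445
beam 4: φ=0°, α=75°
  cosα=0.2588 sinα=0.9659 | (1,3) | tMaxX 2.1250 tMaxY 0.6005 | tΔX 3.8637 tΔY 1.0353
    t=0.6005 [y] (1,4) — stop
  → r_4 = 0.6005
beam 5: φ=45°, α=120°
  cosα=-0.5000 sinα=0.8660 | (1,3) | tMaxX 0.9000 tMaxY 0.6697 | tΔX 2.0000 tΔY 1.1547
    t=0.6697 [y] (1,4) — stop
  → r_5 = 0.6697
beam 6: φ=90°, α=165°
  cosα=-0.9659 sinα=0.2588 | (1,3) | tMaxX 0.4659 tMaxY 2.2409 | tΔX 1.0353 tΔY 3.8637
    t=0.4659 [x] (0,3) — stop
  → r_6 = 0.4659
beam 7: φ=135°, α=210°
  cosα=-0.8660 sinα=-0.5000 | (1,3) | tMaxX 0.5196 tMaxY 0.8400 | tΔX 1.1547 tΔY 2.0000
    t=0.5196 [x] (0,3) — stop
  → r_7 = 0.5196

ranges = [2.7944, 3.6752, 2.9445, 0.6005, 0.6697, 0.4659, 0.5196]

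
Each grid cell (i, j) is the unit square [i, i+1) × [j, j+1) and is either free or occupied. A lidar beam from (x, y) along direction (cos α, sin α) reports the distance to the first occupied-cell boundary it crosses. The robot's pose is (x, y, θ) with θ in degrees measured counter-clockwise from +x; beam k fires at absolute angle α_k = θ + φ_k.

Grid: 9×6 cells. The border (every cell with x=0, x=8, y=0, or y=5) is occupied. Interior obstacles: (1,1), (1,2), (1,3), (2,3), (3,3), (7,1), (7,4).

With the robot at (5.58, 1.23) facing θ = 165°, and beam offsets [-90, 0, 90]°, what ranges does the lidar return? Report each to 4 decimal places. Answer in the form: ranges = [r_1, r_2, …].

beam 1: φ=-90°, α=75°
  d=(0.2588,0.9659)  start (5,1)  tX=1.6228 tY=0.7972  stride 1/|dx|=3.8637 1/|dy|=1.0353
    cross y-line → (5,2), t=0.7972
    cross x-line → (6,2), t=1.6228
    cross y-line → (6,3), t=1.8324
    cross y-line → (6,4), t=2.8677
    cross y-line → (6,5), t=3.9030 (wall)
  → r_1 = 3.9030
beam 2: φ=0°, α=165°
  d=(-0.9659,0.2588)  start (5,1)  tX=0.6005 tY=2.9751  stride 1/|dx|=1.0353 1/|dy|=3.8637
    cross x-line → (4,1), t=0.6005
    cross x-line → (3,1), t=1.6357
    cross x-line → (2,1), t=2.6710
    cross y-line → (2,2), t=2.9751
    cross x-line → (1,2), t=3.7063 (wall)
  → r_2 = 3.7063
beam 3: φ=90°, α=255°
  d=(-0.2588,-0.9659)  start (5,1)  tX=2.2409 tY=0.2381  stride 1/|dx|=3.8637 1/|dy|=1.0353
    cross y-line → (5,0), t=0.2381 (wall)
  → r_3 = 0.2381

ranges = [3.9030, 3.7063, 0.2381]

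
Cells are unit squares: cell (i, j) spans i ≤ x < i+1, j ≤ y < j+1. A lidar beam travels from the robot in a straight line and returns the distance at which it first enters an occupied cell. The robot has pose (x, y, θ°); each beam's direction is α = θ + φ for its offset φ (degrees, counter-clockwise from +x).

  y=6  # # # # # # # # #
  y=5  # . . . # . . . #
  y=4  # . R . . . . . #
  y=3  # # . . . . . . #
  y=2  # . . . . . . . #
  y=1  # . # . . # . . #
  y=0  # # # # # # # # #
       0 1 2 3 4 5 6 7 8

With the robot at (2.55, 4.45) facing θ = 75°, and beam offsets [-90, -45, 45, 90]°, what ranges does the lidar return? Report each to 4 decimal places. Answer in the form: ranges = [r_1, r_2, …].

ranges = [5.6423, 1.6743, 1.7898, 1.6047]

beam 1: φ=-90°, α=345°
  dir = (cos 345°, sin 345°) = (0.9659, -0.2588); from cell (2,4)
  next x-line at t=0.4659, next y-line at t=1.7387; Δt_x=1.0353, Δt_y=3.8637
    x: enter (3,4) at t=0.4659
    x: enter (4,4) at t=1.5012
    y: enter (4,3) at t=1.7387
    x: enter (5,3) at t=2.5364
    x: enter (6,3) at t=3.5717
    x: enter (7,3) at t=4.6070
    y: enter (7,2) at t=5.6024
    x: enter (8,2) at t=5.6423 ← occupied
  → r_1 = 5.6423
beam 2: φ=-45°, α=30°
  dir = (cos 30°, sin 30°) = (0.8660, 0.5000); from cell (2,4)
  next x-line at t=0.5196, next y-line at t=1.1000; Δt_x=1.1547, Δt_y=2.0000
    x: enter (3,4) at t=0.5196
    y: enter (3,5) at t=1.1000
    x: enter (4,5) at t=1.6743 ← occupied
  → r_2 = 1.6743
beam 3: φ=45°, α=120°
  dir = (cos 120°, sin 120°) = (-0.5000, 0.8660); from cell (2,4)
  next x-line at t=1.1000, next y-line at t=0.6351; Δt_x=2.0000, Δt_y=1.1547
    y: enter (2,5) at t=0.6351
    x: enter (1,5) at t=1.1000
    y: enter (1,6) at t=1.7898 ← occupied
  → r_3 = 1.7898
beam 4: φ=90°, α=165°
  dir = (cos 165°, sin 165°) = (-0.9659, 0.2588); from cell (2,4)
  next x-line at t=0.5694, next y-line at t=2.1250; Δt_x=1.0353, Δt_y=3.8637
    x: enter (1,4) at t=0.5694
    x: enter (0,4) at t=1.6047 ← occupied
  → r_4 = 1.6047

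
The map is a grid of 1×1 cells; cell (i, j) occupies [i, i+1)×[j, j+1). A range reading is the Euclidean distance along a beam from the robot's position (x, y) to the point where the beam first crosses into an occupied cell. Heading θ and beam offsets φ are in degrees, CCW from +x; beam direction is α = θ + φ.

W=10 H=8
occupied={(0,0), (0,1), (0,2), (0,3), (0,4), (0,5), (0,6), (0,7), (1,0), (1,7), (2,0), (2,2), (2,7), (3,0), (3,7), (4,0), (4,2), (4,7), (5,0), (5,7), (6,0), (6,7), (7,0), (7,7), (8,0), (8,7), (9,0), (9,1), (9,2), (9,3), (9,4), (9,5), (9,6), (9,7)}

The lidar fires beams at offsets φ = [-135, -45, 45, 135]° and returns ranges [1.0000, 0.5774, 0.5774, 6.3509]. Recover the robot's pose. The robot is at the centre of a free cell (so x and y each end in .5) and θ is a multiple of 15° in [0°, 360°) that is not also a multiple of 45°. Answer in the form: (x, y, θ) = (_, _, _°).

(x, y, θ) = (8.5, 1.5, 345°)

Candidates: 46 free-cell centres × 16 headings = 736 poses. Raycast each; keep the one whose scan matches to 4 dp.
  (8.5, 4.5, 240°): beam 1 = 2.5882 ≠ 1.0000 ✗
  (6.5, 6.5, 330°): beam 1 = 5.6940 ≠ 1.0000 ✗
  (8.5, 2.5, 210°): beam 1 = 1.9319 ≠ 1.0000 ✗
  (8.5, 2.5, 15°): beam 1 = 1.7321 ≠ 1.0000 ✗
  …
  (8.5, 1.5, 345°): r_1=1.0000, r_2=0.5774, r_3=0.5774, r_4=6.3509 — all match ✓
Only this pose fits every beam.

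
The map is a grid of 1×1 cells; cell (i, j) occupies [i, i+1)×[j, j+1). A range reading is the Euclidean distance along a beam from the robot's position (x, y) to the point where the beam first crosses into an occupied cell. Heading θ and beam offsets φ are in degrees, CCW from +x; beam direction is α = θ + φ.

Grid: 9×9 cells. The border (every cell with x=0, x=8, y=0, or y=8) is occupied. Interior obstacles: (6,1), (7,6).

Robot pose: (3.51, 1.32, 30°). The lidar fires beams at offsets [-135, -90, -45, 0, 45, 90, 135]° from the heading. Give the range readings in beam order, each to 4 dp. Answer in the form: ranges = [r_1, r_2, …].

beam 1: φ=-135°, α=255°
  d=(-0.2588,-0.9659)  start (3,1)  tX=1.9705 tY=0.3313  stride 1/|dx|=3.8637 1/|dy|=1.0353
    cross y-line → (3,0), t=0.3313 (wall)
  → r_1 = 0.3313
beam 2: φ=-90°, α=300°
  d=(0.5000,-0.8660)  start (3,1)  tX=0.9800 tY=0.3695  stride 1/|dx|=2.0000 1/|dy|=1.1547
    cross y-line → (3,0), t=0.3695 (wall)
  → r_2 = 0.3695
beam 3: φ=-45°, α=345°
  d=(0.9659,-0.2588)  start (3,1)  tX=0.5073 tY=1.2364  stride 1/|dx|=1.0353 1/|dy|=3.8637
    cross x-line → (4,1), t=0.5073
    cross y-line → (4,0), t=1.2364 (wall)
  → r_3 = 1.2364
beam 4: φ=0°, α=30°
  d=(0.8660,0.5000)  start (3,1)  tX=0.5658 tY=1.3600  stride 1/|dx|=1.1547 1/|dy|=2.0000
    cross x-line → (4,1), t=0.5658
    cross y-line → (4,2), t=1.3600
    cross x-line → (5,2), t=1.7205
    cross x-line → (6,2), t=2.8752
    cross y-line → (6,3), t=3.3600
    cross x-line → (7,3), t=4.0299
    cross x-line → (8,3), t=5.1846 (wall)
  → r_4 = 5.1846
beam 5: φ=45°, α=75°
  d=(0.2588,0.9659)  start (3,1)  tX=1.8932 tY=0.7040  stride 1/|dx|=3.8637 1/|dy|=1.0353
    cross y-line → (3,2), t=0.7040
    cross y-line → (3,3), t=1.7393
    cross x-line → (4,3), t=1.8932
    cross y-line → (4,4), t=2.7745
    cross y-line → (4,5), t=3.8098
    cross y-line → (4,6), t=4.8451
    cross x-line → (5,6), t=5.7569
    cross y-line → (5,7), t=5.8804
    cross y-line → (5,8), t=6.9156 (wall)
  → r_5 = 6.9156
beam 6: φ=90°, α=120°
  d=(-0.5000,0.8660)  start (3,1)  tX=1.0200 tY=0.7852  stride 1/|dx|=2.0000 1/|dy|=1.1547
    cross y-line → (3,2), t=0.7852
    cross x-line → (2,2), t=1.0200
    cross y-line → (2,3), t=1.9399
    cross x-line → (1,3), t=3.0200
    cross y-line → (1,4), t=3.0946
    cross y-line → (1,5), t=4.2493
    cross x-line → (0,5), t=5.0200 (wall)
  → r_6 = 5.0200
beam 7: φ=135°, α=165°
  d=(-0.9659,0.2588)  start (3,1)  tX=0.5280 tY=2.6273  stride 1/|dx|=1.0353 1/|dy|=3.8637
    cross x-line → (2,1), t=0.5280
    cross x-line → (1,1), t=1.5633
    cross x-line → (0,1), t=2.5985 (wall)
  → r_7 = 2.5985

ranges = [0.3313, 0.3695, 1.2364, 5.1846, 6.9156, 5.0200, 2.5985]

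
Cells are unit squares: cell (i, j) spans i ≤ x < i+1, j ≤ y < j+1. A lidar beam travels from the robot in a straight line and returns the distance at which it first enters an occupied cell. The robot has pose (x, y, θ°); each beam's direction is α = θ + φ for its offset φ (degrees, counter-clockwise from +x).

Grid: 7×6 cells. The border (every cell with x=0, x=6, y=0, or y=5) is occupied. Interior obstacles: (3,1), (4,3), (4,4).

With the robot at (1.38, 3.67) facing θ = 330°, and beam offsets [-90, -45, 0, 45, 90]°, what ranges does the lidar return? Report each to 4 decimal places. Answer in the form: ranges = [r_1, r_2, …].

beam 1: φ=-90°, α=240°
  dir = (cos 240°, sin 240°) = (-0.5000, -0.8660); from cell (1,3)
  next x-line at t=0.7600, next y-line at t=0.7736; Δt_x=2.0000, Δt_y=1.1547
    x: enter (0,3) at t=0.7600 ← occupied
  → r_1 = 0.7600
beam 2: φ=-45°, α=285°
  dir = (cos 285°, sin 285°) = (0.2588, -0.9659); from cell (1,3)
  next x-line at t=2.3955, next y-line at t=0.6936; Δt_x=3.8637, Δt_y=1.0353
    y: enter (1,2) at t=0.6936
    y: enter (1,1) at t=1.7289
    x: enter (2,1) at t=2.3955
    y: enter (2,0) at t=2.7642 ← occupied
  → r_2 = 2.7642
beam 3: φ=0°, α=330°
  dir = (cos 330°, sin 330°) = (0.8660, -0.5000); from cell (1,3)
  next x-line at t=0.7159, next y-line at t=1.3400; Δt_x=1.1547, Δt_y=2.0000
    x: enter (2,3) at t=0.7159
    y: enter (2,2) at t=1.3400
    x: enter (3,2) at t=1.8706
    x: enter (4,2) at t=3.0253
    y: enter (4,1) at t=3.3400
    x: enter (5,1) at t=4.1800
    x: enter (6,1) at t=5.3347 ← occupied
  → r_3 = 5.3347
beam 4: φ=45°, α=15°
  dir = (cos 15°, sin 15°) = (0.9659, 0.2588); from cell (1,3)
  next x-line at t=0.6419, next y-line at t=1.2750; Δt_x=1.0353, Δt_y=3.8637
    x: enter (2,3) at t=0.6419
    y: enter (2,4) at t=1.2750
    x: enter (3,4) at t=1.6771
    x: enter (4,4) at t=2.7124 ← occupied
  → r_4 = 2.7124
beam 5: φ=90°, α=60°
  dir = (cos 60°, sin 60°) = (0.5000, 0.8660); from cell (1,3)
  next x-line at t=1.2400, next y-line at t=0.3811; Δt_x=2.0000, Δt_y=1.1547
    y: enter (1,4) at t=0.3811
    x: enter (2,4) at t=1.2400
    y: enter (2,5) at t=1.5358 ← occupied
  → r_5 = 1.5358

ranges = [0.7600, 2.7642, 5.3347, 2.7124, 1.5358]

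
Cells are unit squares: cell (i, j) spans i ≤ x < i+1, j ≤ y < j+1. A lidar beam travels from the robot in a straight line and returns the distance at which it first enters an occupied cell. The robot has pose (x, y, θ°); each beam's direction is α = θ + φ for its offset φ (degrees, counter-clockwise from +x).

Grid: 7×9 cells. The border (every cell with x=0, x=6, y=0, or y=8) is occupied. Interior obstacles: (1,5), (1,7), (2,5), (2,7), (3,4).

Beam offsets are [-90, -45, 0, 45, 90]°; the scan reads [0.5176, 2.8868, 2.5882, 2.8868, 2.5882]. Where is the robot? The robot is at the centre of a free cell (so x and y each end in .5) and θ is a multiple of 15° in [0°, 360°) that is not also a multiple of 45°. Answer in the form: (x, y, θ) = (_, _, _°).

(x, y, θ) = (3.5, 3.5, 195°)

The pose lattice has 30·16 = 480 candidates. Test each by forward raycasting.
  (4.5, 6.5, 15°): beam 1 = 5.6940 ≠ 0.5176 ✗
  (4.5, 6.5, 300°): beam 1 = 1.7321 ≠ 0.5176 ✗
  (4.5, 2.5, 345°): beam 1 = 1.5529 ≠ 0.5176 ✗
  (3.5, 2.5, 300°): beam 1 = 2.8868 ≠ 0.5176 ✗
  …
  (3.5, 3.5, 195°): r_1=0.5176, r_2=2.8868, r_3=2.5882, r_4=2.8868, r_5=2.5882 — all match ✓
No second candidate reproduces the full scan.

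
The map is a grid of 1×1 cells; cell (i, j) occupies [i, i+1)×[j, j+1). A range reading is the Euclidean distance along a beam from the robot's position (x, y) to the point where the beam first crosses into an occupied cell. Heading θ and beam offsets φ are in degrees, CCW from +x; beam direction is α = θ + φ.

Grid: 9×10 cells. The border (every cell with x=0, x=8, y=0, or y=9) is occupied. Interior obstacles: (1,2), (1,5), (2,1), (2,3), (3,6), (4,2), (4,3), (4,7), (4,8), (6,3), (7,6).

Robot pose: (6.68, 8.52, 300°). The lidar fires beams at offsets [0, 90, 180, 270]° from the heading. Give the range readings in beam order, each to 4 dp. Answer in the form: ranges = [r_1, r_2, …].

ranges = [1.7551, 0.9600, 0.5543, 1.9399]

beam 1: φ=0°, α=300°
  dir = (cos 300°, sin 300°) = (0.5000, -0.8660); from cell (6,8)
  next x-line at t=0.6400, next y-line at t=0.6004; Δt_x=2.0000, Δt_y=1.1547
    y: enter (6,7) at t=0.6004
    x: enter (7,7) at t=0.6400
    y: enter (7,6) at t=1.7551 ← occupied
  → r_1 = 1.7551
beam 2: φ=90°, α=30°
  dir = (cos 30°, sin 30°) = (0.8660, 0.5000); from cell (6,8)
  next x-line at t=0.3695, next y-line at t=0.9600; Δt_x=1.1547, Δt_y=2.0000
    x: enter (7,8) at t=0.3695
    y: enter (7,9) at t=0.9600 ← occupied
  → r_2 = 0.9600
beam 3: φ=180°, α=120°
  dir = (cos 120°, sin 120°) = (-0.5000, 0.8660); from cell (6,8)
  next x-line at t=1.3600, next y-line at t=0.5543; Δt_x=2.0000, Δt_y=1.1547
    y: enter (6,9) at t=0.5543 ← occupied
  → r_3 = 0.5543
beam 4: φ=270°, α=210°
  dir = (cos 210°, sin 210°) = (-0.8660, -0.5000); from cell (6,8)
  next x-line at t=0.7852, next y-line at t=1.0400; Δt_x=1.1547, Δt_y=2.0000
    x: enter (5,8) at t=0.7852
    y: enter (5,7) at t=1.0400
    x: enter (4,7) at t=1.9399 ← occupied
  → r_4 = 1.9399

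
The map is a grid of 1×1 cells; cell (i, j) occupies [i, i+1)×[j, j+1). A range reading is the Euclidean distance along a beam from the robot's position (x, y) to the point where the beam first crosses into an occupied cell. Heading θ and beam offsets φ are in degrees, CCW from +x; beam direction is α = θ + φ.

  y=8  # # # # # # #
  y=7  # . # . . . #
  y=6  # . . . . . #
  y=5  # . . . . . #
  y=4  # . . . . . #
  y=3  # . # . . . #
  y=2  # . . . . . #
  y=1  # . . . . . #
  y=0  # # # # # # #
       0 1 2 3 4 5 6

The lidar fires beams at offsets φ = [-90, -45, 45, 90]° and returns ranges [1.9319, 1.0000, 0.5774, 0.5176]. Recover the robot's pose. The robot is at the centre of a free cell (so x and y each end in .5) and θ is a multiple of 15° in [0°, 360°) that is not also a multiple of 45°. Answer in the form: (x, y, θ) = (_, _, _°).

(x, y, θ) = (1.5, 1.5, 165°)

Candidates: 33 free-cell centres × 16 headings = 528 poses. Raycast each; keep the one whose scan matches to 4 dp.
  (4.5, 6.5, 330°): beam 1 = 3.0000 ≠ 1.9319 ✗
  (2.5, 1.5, 120°): beam 1 = 4.0415 ≠ 1.9319 ✗
  (3.5, 6.5, 75°): beam 1 = 2.5882 ≠ 1.9319 ✗
  (3.5, 7.5, 210°): beam 1 = 0.5774 ≠ 1.9319 ✗
  …
  (1.5, 1.5, 165°): r_1=1.9319, r_2=1.0000, r_3=0.5774, r_4=0.5176 — all match ✓
Only this pose fits every beam.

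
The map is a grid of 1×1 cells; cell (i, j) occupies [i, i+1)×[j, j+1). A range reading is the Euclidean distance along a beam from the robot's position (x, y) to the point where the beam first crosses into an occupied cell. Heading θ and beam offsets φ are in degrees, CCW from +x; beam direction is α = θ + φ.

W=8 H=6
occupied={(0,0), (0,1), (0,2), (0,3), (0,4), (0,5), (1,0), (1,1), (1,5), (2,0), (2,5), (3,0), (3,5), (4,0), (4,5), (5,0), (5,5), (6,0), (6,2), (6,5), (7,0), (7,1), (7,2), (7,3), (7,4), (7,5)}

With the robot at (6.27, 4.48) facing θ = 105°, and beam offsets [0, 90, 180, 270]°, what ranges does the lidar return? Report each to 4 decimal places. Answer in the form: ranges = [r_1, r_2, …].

ranges = [0.5383, 5.4559, 1.5322, 0.7558]

beam 1: φ=0°, α=105°
  d=(-0.2588,0.9659)  start (6,4)  tX=1.0432 tY=0.5383  stride 1/|dx|=3.8637 1/|dy|=1.0353
    cross y-line → (6,5), t=0.5383 (wall)
  → r_1 = 0.5383
beam 2: φ=90°, α=195°
  d=(-0.9659,-0.2588)  start (6,4)  tX=0.2795 tY=1.8546  stride 1/|dx|=1.0353 1/|dy|=3.8637
    cross x-line → (5,4), t=0.2795
    cross x-line → (4,4), t=1.3148
    cross y-line → (4,3), t=1.8546
    cross x-line → (3,3), t=2.3501
    cross x-line → (2,3), t=3.3854
    cross x-line → (1,3), t=4.4206
    cross x-line → (0,3), t=5.4559 (wall)
  → r_2 = 5.4559
beam 3: φ=180°, α=285°
  d=(0.2588,-0.9659)  start (6,4)  tX=2.8205 tY=0.4969  stride 1/|dx|=3.8637 1/|dy|=1.0353
    cross y-line → (6,3), t=0.4969
    cross y-line → (6,2), t=1.5322 (wall)
  → r_3 = 1.5322
beam 4: φ=270°, α=15°
  d=(0.9659,0.2588)  start (6,4)  tX=0.7558 tY=2.0091  stride 1/|dx|=1.0353 1/|dy|=3.8637
    cross x-line → (7,4), t=0.7558 (wall)
  → r_4 = 0.7558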